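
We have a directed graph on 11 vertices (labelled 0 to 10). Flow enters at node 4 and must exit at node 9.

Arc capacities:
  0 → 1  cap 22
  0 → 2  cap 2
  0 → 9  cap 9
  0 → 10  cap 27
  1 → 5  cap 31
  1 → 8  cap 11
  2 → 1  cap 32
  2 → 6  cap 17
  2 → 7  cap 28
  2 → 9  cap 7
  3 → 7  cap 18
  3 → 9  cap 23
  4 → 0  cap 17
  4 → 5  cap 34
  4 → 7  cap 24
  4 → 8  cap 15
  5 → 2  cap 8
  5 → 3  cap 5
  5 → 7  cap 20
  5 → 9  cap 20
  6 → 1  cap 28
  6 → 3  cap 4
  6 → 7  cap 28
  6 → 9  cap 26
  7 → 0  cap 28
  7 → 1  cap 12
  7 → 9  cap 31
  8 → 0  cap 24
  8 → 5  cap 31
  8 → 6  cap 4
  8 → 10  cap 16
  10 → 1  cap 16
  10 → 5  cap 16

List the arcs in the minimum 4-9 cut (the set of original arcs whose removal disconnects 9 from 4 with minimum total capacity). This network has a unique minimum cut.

Min-cut arcs: {(0,2), (0,9), (5,2), (5,3), (5,9), (7,9), (8,6)} (total capacity 79)

augment #1: 4→0→9 push 9
augment #2: 4→5→9 push 20
augment #3: 4→7→9 push 24
augment #4: 4→0→2→9 push 2
augment #5: 4→5→2→9 push 5
augment #6: 4→5→3→9 push 5
augment #7: 4→5→7→9 push 4
augment #8: 4→8→6→9 push 4
augment #9: 4→8→5→7→9 push 3
augment #10: 4→8→5→2→6→9 push 3
max flow = 79; residual-reachable set from 4 gives S-side
cut edges (S→T): {(0,2), (0,9), (5,2), (5,3), (5,9), (7,9), (8,6)} total cap 79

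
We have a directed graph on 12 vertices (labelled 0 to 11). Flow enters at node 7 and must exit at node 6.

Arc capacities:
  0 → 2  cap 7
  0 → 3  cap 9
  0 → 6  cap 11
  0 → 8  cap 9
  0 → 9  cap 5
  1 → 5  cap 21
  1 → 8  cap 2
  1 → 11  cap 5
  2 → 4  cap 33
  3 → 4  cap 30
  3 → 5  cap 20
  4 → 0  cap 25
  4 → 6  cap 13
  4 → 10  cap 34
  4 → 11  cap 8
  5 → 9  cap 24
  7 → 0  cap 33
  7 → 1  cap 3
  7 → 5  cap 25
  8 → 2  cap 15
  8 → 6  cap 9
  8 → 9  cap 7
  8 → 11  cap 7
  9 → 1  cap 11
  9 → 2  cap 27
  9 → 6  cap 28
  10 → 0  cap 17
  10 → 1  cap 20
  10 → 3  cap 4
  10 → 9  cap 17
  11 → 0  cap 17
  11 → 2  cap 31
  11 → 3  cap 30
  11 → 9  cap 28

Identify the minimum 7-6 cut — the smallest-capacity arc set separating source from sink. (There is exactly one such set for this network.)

Min-cut arcs: {(5,9), (7,0), (7,1)} (total capacity 60)

augment #1: 7→0→6 push 11
augment #2: 7→0→8→6 push 9
augment #3: 7→0→9→6 push 5
augment #4: 7→5→9→6 push 23
augment #5: 7→0→2→4→6 push 7
augment #6: 7→0→3→4→6 push 1
augment #7: 7→1→8→2→4→6 push 2
augment #8: 7→1→11→2→4→6 push 1
augment #9: 7→5→9→2→4→6 push 1
max flow = 60; residual-reachable set from 7 gives S-side
cut edges (S→T): {(5,9), (7,0), (7,1)} total cap 60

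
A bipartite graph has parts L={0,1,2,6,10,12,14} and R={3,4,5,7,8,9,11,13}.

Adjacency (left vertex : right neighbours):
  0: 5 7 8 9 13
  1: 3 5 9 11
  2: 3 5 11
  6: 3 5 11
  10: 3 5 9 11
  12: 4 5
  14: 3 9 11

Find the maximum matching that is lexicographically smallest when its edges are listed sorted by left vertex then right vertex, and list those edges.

Lex-smallest maximum matching: {(0,7), (1,3), (2,5), (6,11), (10,9), (12,4)}

|M| = 6 (so the lex-smallest maximum matching has 6 edges)
process left vertices in ascending order; for each, take the smallest-labelled available neighbour that still permits 6 edges overall, or leave it unmatched if none does
lex-smallest matching: {0-7, 1-3, 2-5, 6-11, 10-9, 12-4}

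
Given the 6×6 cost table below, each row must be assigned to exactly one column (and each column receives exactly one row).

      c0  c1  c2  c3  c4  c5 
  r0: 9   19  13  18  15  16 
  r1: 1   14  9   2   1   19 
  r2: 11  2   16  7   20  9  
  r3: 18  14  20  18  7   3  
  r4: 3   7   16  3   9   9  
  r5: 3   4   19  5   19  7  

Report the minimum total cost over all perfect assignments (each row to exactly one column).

Minimum assignment cost: 25

optimal assignment: row0→col2 (cost 13), row1→col4 (cost 1), row2→col1 (cost 2), row3→col5 (cost 3), row4→col3 (cost 3), row5→col0 (cost 3)
total = 13 + 1 + 2 + 3 + 3 + 3 = 25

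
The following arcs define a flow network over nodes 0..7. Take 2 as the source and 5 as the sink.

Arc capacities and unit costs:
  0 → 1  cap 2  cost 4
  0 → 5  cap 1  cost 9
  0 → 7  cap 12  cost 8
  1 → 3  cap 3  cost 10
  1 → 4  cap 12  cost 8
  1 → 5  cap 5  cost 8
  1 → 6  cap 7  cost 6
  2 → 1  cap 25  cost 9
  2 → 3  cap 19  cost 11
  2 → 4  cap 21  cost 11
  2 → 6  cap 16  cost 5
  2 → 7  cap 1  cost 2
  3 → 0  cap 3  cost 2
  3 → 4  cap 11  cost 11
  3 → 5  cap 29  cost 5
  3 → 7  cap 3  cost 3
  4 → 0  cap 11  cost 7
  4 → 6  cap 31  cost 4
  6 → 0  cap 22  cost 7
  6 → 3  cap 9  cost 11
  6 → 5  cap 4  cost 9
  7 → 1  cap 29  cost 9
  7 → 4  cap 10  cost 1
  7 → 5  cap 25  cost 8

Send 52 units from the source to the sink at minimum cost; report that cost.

shortest-cost path #1: 2→7→5 push 1 @ unit cost 10 (adds 10)
shortest-cost path #2: 2→6→5 push 4 @ unit cost 14 (adds 56)
shortest-cost path #3: 2→3→5 push 19 @ unit cost 16 (adds 304)
shortest-cost path #4: 2→1→5 push 5 @ unit cost 17 (adds 85)
shortest-cost path #5: 2→6→0→5 push 1 @ unit cost 21 (adds 21)
shortest-cost path #6: 2→6→3→5 push 9 @ unit cost 21 (adds 189)
shortest-cost path #7: 2→1→3→5 push 1 @ unit cost 24 (adds 24)
shortest-cost path #8: 2→6→0→7→5 push 2 @ unit cost 28 (adds 56)
shortest-cost path #9: 2→1→3→7→5 push 2 @ unit cost 30 (adds 60)
shortest-cost path #10: 2→4→0→7→5 push 8 @ unit cost 34 (adds 272)
total cost = 1077

Minimum cost for 52 units: 1077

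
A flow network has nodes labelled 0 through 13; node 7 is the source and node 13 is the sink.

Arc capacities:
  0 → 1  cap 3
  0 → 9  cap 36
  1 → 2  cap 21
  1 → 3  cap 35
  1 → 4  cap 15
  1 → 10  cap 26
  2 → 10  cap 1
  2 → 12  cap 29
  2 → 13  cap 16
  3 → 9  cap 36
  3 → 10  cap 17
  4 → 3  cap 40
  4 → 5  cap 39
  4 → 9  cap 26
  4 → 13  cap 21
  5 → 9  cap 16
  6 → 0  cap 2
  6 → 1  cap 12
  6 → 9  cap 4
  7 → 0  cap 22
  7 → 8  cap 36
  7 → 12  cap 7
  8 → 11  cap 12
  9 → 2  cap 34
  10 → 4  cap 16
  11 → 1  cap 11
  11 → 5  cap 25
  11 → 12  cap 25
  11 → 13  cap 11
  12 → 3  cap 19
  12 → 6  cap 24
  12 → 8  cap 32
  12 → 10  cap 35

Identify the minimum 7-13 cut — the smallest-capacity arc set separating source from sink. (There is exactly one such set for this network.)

Min-cut arcs: {(7,0), (7,12), (8,11)} (total capacity 41)

augment #1: 7→8→11→13 push 11
augment #2: 7→0→1→2→13 push 3
augment #3: 7→0→9→2→13 push 13
augment #4: 7→12→10→4→13 push 7
augment #5: 7→8→11→1→4→13 push 1
augment #6: 7→0→9→2→1→4→13 push 3
augment #7: 7→0→9→2→10→4→13 push 1
augment #8: 7→0→9→2→12→10→4→13 push 2
max flow = 41; residual-reachable set from 7 gives S-side
cut edges (S→T): {(7,0), (7,12), (8,11)} total cap 41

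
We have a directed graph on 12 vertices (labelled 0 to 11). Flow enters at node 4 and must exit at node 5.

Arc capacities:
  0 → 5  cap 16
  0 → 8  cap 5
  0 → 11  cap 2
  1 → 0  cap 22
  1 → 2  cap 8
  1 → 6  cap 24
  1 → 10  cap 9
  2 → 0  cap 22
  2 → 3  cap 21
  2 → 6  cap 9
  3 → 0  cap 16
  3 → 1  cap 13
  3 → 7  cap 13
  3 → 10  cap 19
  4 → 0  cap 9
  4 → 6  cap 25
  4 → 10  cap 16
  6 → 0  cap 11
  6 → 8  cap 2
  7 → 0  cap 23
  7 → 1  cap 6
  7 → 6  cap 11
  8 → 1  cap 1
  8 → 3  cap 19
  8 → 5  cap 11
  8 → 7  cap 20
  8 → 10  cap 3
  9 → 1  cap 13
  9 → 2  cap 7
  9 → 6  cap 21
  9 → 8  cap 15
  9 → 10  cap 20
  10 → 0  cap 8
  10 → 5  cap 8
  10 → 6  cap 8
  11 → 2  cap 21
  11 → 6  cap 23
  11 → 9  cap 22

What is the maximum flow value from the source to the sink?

Maximum flow value: 33

augment #1: 4→0→5 bottleneck 9, total now 9
augment #2: 4→10→5 bottleneck 8, total now 17
augment #3: 4→6→0→5 bottleneck 7, total now 24
augment #4: 4→6→8→5 bottleneck 2, total now 26
augment #5: 4→6→0→8→5 bottleneck 4, total now 30
augment #6: 4→10→0→8→5 bottleneck 1, total now 31
augment #7: 4→10→0→11→9→8→5 bottleneck 2, total now 33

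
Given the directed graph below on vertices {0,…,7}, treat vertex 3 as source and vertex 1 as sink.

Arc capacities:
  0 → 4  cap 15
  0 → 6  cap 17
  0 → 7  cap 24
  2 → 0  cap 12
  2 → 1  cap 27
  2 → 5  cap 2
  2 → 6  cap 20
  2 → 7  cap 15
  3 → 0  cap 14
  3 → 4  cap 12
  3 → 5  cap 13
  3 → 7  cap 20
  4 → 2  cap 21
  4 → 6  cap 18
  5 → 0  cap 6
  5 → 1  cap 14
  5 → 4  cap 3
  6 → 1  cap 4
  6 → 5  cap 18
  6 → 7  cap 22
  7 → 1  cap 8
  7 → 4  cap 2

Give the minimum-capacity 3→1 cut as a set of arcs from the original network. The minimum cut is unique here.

Min-cut arcs: {(4,2), (5,1), (6,1), (7,1)} (total capacity 47)

augment #1: 3→5→1 push 13
augment #2: 3→7→1 push 8
augment #3: 3→0→6→1 push 4
augment #4: 3→4→2→1 push 12
augment #5: 3→0→4→2→1 push 9
augment #6: 3→0→6→5→1 push 1
max flow = 47; residual-reachable set from 3 gives S-side
cut edges (S→T): {(4,2), (5,1), (6,1), (7,1)} total cap 47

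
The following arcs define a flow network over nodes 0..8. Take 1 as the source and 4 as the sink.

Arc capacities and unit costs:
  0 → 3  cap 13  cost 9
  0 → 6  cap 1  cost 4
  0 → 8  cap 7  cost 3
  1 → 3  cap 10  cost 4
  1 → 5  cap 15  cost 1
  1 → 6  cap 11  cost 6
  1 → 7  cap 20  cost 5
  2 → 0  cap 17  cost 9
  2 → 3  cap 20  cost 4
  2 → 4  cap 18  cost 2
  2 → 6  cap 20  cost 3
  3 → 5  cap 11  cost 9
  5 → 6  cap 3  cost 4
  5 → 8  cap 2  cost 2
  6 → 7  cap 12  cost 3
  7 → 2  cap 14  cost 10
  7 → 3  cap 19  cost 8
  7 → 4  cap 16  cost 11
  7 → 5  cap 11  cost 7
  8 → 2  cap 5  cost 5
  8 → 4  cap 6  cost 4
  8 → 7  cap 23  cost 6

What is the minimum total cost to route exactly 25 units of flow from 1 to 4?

Minimum cost for 25 units: 398

shortest-cost path #1: 1→5→8→4 push 2 @ unit cost 7 (adds 14)
shortest-cost path #2: 1→7→4 push 16 @ unit cost 16 (adds 256)
shortest-cost path #3: 1→7→2→4 push 4 @ unit cost 17 (adds 68)
shortest-cost path #4: 1→5→6→7→2→4 push 3 @ unit cost 20 (adds 60)
total cost = 398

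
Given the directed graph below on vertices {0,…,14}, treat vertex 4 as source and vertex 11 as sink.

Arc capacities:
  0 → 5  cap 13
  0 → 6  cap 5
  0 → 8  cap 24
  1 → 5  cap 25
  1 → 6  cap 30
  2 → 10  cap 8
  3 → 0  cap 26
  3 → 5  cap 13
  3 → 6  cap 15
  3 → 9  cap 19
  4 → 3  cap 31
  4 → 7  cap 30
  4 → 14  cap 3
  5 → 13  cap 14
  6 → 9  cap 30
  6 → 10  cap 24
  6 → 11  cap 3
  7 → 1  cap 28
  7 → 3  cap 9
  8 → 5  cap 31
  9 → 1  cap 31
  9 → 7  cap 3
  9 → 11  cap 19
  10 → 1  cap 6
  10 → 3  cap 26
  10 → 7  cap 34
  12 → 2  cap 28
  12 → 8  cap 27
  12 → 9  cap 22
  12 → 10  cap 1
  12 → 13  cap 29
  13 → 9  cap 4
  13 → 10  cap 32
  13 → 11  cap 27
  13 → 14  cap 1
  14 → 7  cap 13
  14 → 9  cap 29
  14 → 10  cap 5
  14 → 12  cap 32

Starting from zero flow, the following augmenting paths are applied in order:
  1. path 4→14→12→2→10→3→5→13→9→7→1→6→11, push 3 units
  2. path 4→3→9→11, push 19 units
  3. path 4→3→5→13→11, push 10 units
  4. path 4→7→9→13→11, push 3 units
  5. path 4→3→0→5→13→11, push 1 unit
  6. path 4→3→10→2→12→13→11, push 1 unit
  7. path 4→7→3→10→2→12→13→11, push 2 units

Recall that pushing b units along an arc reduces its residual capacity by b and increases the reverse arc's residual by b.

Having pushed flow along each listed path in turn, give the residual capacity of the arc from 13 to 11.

Residual capacity of (13,11): 10

after path 1 (4→14→12→2→10→3→5→13→9→7→1→6→11, push 3): res(13,11)=27
after path 2 (4→3→9→11, push 19): res(13,11)=27
after path 3 (4→3→5→13→11, push 10): res(13,11)=17
after path 4 (4→7→9→13→11, push 3): res(13,11)=14
after path 5 (4→3→0→5→13→11, push 1): res(13,11)=13
after path 6 (4→3→10→2→12→13→11, push 1): res(13,11)=12
after path 7 (4→7→3→10→2→12→13→11, push 2): res(13,11)=10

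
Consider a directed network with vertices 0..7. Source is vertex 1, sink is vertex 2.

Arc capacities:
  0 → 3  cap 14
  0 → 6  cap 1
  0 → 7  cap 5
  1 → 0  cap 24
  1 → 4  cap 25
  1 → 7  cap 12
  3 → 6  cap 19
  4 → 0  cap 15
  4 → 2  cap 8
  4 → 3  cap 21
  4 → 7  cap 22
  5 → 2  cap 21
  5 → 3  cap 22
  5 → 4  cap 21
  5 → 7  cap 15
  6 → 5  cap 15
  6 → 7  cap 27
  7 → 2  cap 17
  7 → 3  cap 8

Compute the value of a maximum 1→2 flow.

augment #1: 1→4→2 bottleneck 8, total now 8
augment #2: 1→7→2 bottleneck 12, total now 20
augment #3: 1→0→7→2 bottleneck 5, total now 25
augment #4: 1→0→6→5→2 bottleneck 1, total now 26
augment #5: 1→0→3→6→5→2 bottleneck 14, total now 40

Maximum flow value: 40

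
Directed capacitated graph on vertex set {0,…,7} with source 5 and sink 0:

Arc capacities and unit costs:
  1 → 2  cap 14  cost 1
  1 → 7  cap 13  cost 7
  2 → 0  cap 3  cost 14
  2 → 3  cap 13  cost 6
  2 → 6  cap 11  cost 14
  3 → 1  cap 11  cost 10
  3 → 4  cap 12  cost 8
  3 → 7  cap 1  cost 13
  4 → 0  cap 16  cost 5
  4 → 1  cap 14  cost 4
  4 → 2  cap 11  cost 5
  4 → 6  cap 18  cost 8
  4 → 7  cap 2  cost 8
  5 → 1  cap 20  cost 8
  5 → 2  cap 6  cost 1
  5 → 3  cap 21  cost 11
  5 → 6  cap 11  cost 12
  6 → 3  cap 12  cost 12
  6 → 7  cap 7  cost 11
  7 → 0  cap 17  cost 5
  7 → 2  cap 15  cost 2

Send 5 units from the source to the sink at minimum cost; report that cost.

Minimum cost for 5 units: 85

shortest-cost path #1: 5→2→0 push 3 @ unit cost 15 (adds 45)
shortest-cost path #2: 5→2→3→4→0 push 2 @ unit cost 20 (adds 40)
total cost = 85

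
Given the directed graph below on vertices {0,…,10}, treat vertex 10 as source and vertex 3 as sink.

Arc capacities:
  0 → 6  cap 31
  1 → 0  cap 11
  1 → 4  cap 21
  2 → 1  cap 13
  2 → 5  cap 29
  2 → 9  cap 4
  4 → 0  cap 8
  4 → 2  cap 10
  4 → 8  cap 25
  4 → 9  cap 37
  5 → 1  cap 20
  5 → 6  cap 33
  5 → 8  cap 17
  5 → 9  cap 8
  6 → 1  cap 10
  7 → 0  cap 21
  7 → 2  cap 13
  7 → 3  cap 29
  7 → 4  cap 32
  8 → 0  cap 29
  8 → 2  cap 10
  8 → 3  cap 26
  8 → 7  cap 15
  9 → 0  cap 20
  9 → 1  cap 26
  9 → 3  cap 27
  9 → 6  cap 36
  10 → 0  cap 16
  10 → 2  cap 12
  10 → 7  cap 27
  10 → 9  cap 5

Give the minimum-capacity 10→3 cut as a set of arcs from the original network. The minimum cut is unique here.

augment #1: 10→7→3 push 27
augment #2: 10→9→3 push 5
augment #3: 10→2→9→3 push 4
augment #4: 10→2→5→8→3 push 8
augment #5: 10→0→6→1→4→8→3 push 10
max flow = 54; residual-reachable set from 10 gives S-side
cut edges (S→T): {(6,1), (10,2), (10,7), (10,9)} total cap 54

Min-cut arcs: {(6,1), (10,2), (10,7), (10,9)} (total capacity 54)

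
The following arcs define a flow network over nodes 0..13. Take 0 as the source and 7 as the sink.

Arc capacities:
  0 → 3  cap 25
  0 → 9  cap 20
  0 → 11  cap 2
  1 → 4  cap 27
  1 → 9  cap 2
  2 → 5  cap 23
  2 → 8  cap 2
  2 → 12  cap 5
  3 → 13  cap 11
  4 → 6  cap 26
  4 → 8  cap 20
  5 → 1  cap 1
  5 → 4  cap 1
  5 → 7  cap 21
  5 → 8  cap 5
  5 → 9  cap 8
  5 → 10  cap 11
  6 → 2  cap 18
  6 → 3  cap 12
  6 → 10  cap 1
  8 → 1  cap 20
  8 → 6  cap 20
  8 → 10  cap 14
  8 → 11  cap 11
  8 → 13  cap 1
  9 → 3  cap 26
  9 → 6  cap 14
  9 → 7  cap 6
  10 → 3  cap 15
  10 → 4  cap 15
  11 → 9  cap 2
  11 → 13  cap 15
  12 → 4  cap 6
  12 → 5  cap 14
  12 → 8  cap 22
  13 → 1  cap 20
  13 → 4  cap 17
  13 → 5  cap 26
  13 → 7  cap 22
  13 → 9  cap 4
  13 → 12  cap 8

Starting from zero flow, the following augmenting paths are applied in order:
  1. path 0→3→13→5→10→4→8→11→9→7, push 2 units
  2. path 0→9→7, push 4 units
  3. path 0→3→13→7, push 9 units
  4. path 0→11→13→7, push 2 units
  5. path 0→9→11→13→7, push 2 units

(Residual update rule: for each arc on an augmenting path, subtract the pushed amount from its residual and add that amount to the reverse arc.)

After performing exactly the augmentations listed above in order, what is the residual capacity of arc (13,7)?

after path 1 (0→3→13→5→10→4→8→11→9→7, push 2): res(13,7)=22
after path 2 (0→9→7, push 4): res(13,7)=22
after path 3 (0→3→13→7, push 9): res(13,7)=13
after path 4 (0→11→13→7, push 2): res(13,7)=11
after path 5 (0→9→11→13→7, push 2): res(13,7)=9

Residual capacity of (13,7): 9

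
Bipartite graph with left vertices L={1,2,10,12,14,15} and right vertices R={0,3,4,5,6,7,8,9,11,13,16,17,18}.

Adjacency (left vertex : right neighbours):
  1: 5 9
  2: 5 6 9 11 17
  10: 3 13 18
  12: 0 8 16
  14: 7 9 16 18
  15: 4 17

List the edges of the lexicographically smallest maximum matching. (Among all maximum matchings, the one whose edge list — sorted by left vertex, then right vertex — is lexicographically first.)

|M| = 6 (so the lex-smallest maximum matching has 6 edges)
process left vertices in ascending order; for each, take the smallest-labelled available neighbour that still permits 6 edges overall, or leave it unmatched if none does
lex-smallest matching: {1-5, 2-6, 10-3, 12-0, 14-7, 15-4}

Lex-smallest maximum matching: {(1,5), (2,6), (10,3), (12,0), (14,7), (15,4)}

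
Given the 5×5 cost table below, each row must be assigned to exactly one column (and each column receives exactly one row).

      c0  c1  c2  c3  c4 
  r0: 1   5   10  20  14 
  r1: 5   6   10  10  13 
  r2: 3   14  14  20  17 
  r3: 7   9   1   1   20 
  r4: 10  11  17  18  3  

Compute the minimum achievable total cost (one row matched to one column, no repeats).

one of 2 optimal assignments: row0→col1 (cost 5), row1→col2 (cost 10), row2→col0 (cost 3), row3→col3 (cost 1), row4→col4 (cost 3)
total = 5 + 10 + 3 + 1 + 3 = 22

Minimum assignment cost: 22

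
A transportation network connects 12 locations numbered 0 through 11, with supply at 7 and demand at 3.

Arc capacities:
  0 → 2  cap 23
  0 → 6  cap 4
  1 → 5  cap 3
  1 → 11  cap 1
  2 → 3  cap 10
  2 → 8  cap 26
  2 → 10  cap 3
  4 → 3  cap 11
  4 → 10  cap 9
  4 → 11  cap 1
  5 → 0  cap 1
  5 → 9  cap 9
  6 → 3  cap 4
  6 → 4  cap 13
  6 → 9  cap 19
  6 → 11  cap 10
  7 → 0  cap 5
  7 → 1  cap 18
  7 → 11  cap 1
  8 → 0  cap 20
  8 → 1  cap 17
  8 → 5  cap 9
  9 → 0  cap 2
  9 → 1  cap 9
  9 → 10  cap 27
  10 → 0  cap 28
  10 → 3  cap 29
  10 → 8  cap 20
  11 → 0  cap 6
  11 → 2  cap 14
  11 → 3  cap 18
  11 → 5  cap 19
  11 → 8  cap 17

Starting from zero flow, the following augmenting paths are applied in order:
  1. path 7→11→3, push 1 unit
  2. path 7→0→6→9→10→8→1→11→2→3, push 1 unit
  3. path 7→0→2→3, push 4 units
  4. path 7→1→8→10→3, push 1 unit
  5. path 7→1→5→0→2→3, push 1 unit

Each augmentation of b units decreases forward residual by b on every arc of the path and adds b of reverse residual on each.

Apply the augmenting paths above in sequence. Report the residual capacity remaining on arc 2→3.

Residual capacity of (2,3): 4

after path 1 (7→11→3, push 1): res(2,3)=10
after path 2 (7→0→6→9→10→8→1→11→2→3, push 1): res(2,3)=9
after path 3 (7→0→2→3, push 4): res(2,3)=5
after path 4 (7→1→8→10→3, push 1): res(2,3)=5
after path 5 (7→1→5→0→2→3, push 1): res(2,3)=4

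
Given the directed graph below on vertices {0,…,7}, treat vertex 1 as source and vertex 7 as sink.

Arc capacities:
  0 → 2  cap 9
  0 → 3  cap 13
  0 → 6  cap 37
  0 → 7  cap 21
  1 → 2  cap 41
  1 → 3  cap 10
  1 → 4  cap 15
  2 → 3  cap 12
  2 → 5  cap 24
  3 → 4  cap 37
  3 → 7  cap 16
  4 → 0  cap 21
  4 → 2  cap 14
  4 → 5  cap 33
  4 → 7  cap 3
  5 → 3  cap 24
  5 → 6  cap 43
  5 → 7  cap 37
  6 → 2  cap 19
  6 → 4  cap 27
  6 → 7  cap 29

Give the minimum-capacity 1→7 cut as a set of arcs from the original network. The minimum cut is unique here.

augment #1: 1→3→7 push 10
augment #2: 1→4→7 push 3
augment #3: 1→2→3→7 push 6
augment #4: 1→2→5→7 push 24
augment #5: 1→4→0→7 push 12
augment #6: 1→2→3→4→0→7 push 6
max flow = 61; residual-reachable set from 1 gives S-side
cut edges (S→T): {(1,3), (1,4), (2,3), (2,5)} total cap 61

Min-cut arcs: {(1,3), (1,4), (2,3), (2,5)} (total capacity 61)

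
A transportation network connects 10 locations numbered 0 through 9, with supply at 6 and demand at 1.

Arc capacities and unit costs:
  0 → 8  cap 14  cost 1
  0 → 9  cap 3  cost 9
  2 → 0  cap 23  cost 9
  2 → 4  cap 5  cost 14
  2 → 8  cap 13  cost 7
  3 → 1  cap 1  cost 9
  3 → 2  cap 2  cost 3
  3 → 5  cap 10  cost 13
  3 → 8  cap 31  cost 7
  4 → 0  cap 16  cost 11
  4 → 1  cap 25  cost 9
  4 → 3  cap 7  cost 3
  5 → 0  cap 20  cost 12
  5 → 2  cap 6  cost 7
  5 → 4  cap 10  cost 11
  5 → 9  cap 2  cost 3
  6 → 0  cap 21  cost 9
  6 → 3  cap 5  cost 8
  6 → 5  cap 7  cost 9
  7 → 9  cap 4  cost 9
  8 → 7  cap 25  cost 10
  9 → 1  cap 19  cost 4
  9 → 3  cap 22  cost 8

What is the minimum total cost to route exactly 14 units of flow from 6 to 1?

Minimum cost for 14 units: 359

shortest-cost path #1: 6→5→9→1 push 2 @ unit cost 16 (adds 32)
shortest-cost path #2: 6→3→1 push 1 @ unit cost 17 (adds 17)
shortest-cost path #3: 6→0→9→1 push 3 @ unit cost 22 (adds 66)
shortest-cost path #4: 6→5→4→1 push 5 @ unit cost 29 (adds 145)
shortest-cost path #5: 6→0→8→7→9→1 push 3 @ unit cost 33 (adds 99)
total cost = 359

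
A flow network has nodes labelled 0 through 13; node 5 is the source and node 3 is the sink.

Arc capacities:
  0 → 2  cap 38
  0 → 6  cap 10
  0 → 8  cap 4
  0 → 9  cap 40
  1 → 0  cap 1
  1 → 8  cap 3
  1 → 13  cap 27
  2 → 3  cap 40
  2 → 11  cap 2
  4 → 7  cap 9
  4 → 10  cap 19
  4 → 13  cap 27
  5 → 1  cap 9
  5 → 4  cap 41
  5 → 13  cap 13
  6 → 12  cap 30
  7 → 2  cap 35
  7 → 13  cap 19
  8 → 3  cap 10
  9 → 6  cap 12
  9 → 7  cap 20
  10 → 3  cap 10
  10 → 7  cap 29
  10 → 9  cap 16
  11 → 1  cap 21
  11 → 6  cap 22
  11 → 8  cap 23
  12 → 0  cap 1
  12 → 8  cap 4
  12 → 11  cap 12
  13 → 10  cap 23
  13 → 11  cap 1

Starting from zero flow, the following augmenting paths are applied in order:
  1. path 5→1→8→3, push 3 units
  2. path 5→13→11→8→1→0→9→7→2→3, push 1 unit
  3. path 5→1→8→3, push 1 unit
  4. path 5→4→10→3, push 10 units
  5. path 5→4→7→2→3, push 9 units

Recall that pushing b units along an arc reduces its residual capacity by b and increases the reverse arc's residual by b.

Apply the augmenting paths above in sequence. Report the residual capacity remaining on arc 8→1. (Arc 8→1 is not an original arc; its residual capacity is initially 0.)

Residual capacity of (8,1): 3

after path 1 (5→1→8→3, push 3): res(8,1)=3
after path 2 (5→13→11→8→1→0→9→7→2→3, push 1): res(8,1)=2
after path 3 (5→1→8→3, push 1): res(8,1)=3
after path 4 (5→4→10→3, push 10): res(8,1)=3
after path 5 (5→4→7→2→3, push 9): res(8,1)=3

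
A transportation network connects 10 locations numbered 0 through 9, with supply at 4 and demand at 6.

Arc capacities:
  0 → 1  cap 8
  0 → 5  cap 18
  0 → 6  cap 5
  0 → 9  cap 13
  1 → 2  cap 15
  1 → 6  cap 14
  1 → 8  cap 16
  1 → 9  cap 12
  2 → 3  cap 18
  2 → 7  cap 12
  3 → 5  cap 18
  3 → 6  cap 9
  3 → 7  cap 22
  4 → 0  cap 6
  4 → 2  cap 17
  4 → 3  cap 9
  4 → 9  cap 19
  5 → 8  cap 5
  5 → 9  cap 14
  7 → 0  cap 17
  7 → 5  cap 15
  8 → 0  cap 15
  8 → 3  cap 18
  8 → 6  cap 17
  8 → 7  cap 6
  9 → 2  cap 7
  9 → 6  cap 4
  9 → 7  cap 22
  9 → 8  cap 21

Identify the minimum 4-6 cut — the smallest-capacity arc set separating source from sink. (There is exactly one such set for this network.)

Min-cut arcs: {(0,1), (0,6), (3,6), (8,6), (9,6)} (total capacity 43)

augment #1: 4→0→6 push 5
augment #2: 4→3→6 push 9
augment #3: 4→9→6 push 4
augment #4: 4→0→1→6 push 1
augment #5: 4→9→8→6 push 15
augment #6: 4→2→3→5→8→6 push 2
augment #7: 4→2→7→0→1→6 push 7
max flow = 43; residual-reachable set from 4 gives S-side
cut edges (S→T): {(0,1), (0,6), (3,6), (8,6), (9,6)} total cap 43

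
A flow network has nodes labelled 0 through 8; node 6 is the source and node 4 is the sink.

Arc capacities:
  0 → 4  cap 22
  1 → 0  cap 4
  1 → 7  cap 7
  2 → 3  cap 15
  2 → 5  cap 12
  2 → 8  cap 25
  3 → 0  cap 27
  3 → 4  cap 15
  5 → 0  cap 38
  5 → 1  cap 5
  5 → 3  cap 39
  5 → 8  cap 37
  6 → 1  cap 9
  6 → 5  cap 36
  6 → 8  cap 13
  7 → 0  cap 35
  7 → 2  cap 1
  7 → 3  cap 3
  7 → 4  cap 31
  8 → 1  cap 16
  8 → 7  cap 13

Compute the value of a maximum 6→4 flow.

augment #1: 6→1→0→4 bottleneck 4, total now 4
augment #2: 6→1→7→4 bottleneck 5, total now 9
augment #3: 6→5→0→4 bottleneck 18, total now 27
augment #4: 6→5→3→4 bottleneck 15, total now 42
augment #5: 6→8→7→4 bottleneck 13, total now 55
augment #6: 6→5→1→7→4 bottleneck 2, total now 57

Maximum flow value: 57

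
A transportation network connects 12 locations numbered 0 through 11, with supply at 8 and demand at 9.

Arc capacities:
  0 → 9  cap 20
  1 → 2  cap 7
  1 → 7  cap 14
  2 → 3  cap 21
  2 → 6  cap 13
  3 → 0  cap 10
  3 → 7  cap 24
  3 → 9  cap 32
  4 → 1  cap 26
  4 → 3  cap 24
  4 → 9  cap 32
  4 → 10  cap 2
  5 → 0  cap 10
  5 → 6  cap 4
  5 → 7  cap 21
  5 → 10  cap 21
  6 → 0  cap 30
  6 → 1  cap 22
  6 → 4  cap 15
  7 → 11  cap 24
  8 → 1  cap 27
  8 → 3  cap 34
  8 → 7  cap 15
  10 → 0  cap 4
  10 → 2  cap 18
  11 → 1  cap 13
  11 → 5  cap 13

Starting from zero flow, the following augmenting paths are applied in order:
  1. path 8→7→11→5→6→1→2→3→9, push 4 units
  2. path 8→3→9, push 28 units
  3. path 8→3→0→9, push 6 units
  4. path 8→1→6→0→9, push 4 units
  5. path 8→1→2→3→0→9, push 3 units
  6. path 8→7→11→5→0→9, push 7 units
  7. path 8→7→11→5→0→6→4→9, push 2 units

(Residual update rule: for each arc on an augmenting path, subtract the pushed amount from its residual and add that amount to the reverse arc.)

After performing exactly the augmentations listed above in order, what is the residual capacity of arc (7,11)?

Residual capacity of (7,11): 11

after path 1 (8→7→11→5→6→1→2→3→9, push 4): res(7,11)=20
after path 2 (8→3→9, push 28): res(7,11)=20
after path 3 (8→3→0→9, push 6): res(7,11)=20
after path 4 (8→1→6→0→9, push 4): res(7,11)=20
after path 5 (8→1→2→3→0→9, push 3): res(7,11)=20
after path 6 (8→7→11→5→0→9, push 7): res(7,11)=13
after path 7 (8→7→11→5→0→6→4→9, push 2): res(7,11)=11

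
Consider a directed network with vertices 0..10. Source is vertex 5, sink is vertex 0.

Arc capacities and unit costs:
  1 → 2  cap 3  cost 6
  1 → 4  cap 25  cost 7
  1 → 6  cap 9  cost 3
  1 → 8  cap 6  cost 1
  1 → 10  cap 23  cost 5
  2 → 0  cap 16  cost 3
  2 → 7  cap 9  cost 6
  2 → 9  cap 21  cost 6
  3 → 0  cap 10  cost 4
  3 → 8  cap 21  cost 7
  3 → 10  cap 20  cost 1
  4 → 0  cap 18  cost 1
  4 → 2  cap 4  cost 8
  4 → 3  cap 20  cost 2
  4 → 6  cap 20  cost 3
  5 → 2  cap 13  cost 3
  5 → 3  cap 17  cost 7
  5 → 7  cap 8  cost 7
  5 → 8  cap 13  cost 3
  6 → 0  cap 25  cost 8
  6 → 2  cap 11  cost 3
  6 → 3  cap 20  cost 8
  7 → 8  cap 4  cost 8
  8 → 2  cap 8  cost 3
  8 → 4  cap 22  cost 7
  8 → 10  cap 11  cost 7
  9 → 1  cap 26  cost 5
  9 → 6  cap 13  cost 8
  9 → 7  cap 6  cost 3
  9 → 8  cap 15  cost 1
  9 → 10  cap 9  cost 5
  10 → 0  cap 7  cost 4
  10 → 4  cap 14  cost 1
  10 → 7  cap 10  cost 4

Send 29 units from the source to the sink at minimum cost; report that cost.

shortest-cost path #1: 5→2→0 push 13 @ unit cost 6 (adds 78)
shortest-cost path #2: 5→8→2→0 push 3 @ unit cost 9 (adds 27)
shortest-cost path #3: 5→3→10→4→0 push 13 @ unit cost 10 (adds 130)
total cost = 235

Minimum cost for 29 units: 235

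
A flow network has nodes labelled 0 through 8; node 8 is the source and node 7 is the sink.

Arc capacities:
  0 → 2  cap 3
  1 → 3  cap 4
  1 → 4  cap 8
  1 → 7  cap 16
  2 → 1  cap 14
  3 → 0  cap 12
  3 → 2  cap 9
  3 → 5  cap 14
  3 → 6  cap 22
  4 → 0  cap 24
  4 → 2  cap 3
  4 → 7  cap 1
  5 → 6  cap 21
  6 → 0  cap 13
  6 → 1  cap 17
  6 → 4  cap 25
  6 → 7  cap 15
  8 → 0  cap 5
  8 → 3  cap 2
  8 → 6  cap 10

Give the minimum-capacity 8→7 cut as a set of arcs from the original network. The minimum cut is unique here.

Min-cut arcs: {(0,2), (8,3), (8,6)} (total capacity 15)

augment #1: 8→6→7 push 10
augment #2: 8→3→6→7 push 2
augment #3: 8→0→2→1→7 push 3
max flow = 15; residual-reachable set from 8 gives S-side
cut edges (S→T): {(0,2), (8,3), (8,6)} total cap 15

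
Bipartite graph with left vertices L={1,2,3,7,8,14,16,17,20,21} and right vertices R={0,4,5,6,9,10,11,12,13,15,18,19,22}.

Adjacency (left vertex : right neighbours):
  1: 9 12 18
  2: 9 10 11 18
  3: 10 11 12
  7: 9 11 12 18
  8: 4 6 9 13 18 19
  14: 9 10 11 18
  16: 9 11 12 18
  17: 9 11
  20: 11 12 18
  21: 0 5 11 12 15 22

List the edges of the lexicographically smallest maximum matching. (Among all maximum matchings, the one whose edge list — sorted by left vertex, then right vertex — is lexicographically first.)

Lex-smallest maximum matching: {(1,9), (2,10), (3,11), (7,12), (8,4), (14,18), (21,0)}

|M| = 7 (so the lex-smallest maximum matching has 7 edges)
process left vertices in ascending order; for each, take the smallest-labelled available neighbour that still permits 7 edges overall, or leave it unmatched if none does
lex-smallest matching: {1-9, 2-10, 3-11, 7-12, 8-4, 14-18, 21-0}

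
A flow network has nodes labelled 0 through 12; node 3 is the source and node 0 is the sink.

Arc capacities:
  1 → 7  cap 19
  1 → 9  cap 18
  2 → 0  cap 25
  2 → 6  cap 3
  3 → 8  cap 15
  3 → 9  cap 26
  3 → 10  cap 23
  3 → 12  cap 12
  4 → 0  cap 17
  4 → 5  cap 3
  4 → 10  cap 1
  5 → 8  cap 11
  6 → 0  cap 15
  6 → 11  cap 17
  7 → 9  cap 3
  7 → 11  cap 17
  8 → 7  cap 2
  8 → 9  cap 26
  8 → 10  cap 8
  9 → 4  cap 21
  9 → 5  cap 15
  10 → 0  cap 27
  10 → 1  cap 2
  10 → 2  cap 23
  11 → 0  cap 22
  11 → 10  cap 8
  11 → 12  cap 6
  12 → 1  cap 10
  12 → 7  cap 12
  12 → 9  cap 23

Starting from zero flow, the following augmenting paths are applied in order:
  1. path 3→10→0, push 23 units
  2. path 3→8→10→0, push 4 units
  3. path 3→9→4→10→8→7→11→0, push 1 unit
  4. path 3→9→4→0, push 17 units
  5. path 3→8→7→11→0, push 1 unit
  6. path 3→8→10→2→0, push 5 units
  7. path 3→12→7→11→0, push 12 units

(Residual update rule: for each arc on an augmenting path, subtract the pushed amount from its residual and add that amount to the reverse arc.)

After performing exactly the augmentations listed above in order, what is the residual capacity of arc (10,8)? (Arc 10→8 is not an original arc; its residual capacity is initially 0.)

Residual capacity of (10,8): 8

after path 1 (3→10→0, push 23): res(10,8)=0
after path 2 (3→8→10→0, push 4): res(10,8)=4
after path 3 (3→9→4→10→8→7→11→0, push 1): res(10,8)=3
after path 4 (3→9→4→0, push 17): res(10,8)=3
after path 5 (3→8→7→11→0, push 1): res(10,8)=3
after path 6 (3→8→10→2→0, push 5): res(10,8)=8
after path 7 (3→12→7→11→0, push 12): res(10,8)=8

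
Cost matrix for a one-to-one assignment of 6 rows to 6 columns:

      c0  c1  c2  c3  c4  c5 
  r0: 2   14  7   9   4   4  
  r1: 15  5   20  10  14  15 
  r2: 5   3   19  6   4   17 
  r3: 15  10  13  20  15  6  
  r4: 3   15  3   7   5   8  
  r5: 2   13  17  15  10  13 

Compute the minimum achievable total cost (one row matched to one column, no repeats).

optimal assignment: row0→col4 (cost 4), row1→col1 (cost 5), row2→col3 (cost 6), row3→col5 (cost 6), row4→col2 (cost 3), row5→col0 (cost 2)
total = 4 + 5 + 6 + 6 + 3 + 2 = 26

Minimum assignment cost: 26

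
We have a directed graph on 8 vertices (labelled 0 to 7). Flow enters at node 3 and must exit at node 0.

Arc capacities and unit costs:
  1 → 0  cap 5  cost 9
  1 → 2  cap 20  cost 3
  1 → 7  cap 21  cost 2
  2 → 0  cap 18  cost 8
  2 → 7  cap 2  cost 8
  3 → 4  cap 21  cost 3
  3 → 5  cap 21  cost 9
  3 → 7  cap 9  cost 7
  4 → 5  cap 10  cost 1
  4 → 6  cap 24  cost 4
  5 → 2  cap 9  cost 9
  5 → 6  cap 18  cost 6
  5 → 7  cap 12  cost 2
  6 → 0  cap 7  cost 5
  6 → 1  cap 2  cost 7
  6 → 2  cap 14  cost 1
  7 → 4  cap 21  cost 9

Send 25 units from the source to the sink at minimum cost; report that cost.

shortest-cost path #1: 3→4→6→0 push 7 @ unit cost 12 (adds 84)
shortest-cost path #2: 3→4→6→2→0 push 14 @ unit cost 16 (adds 224)
shortest-cost path #3: 3→5→2→0 push 4 @ unit cost 26 (adds 104)
total cost = 412

Minimum cost for 25 units: 412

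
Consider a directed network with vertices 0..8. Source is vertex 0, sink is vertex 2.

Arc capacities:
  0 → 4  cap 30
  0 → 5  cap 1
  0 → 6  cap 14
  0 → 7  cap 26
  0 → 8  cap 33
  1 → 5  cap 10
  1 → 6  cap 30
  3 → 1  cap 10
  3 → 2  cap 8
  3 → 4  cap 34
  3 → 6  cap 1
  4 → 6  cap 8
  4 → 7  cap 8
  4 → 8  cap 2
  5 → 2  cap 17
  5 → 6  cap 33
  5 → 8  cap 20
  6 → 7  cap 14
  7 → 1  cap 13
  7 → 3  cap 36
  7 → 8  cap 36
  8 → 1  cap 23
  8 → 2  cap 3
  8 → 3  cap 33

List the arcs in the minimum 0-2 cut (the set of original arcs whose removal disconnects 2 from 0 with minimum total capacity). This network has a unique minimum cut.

Min-cut arcs: {(0,5), (1,5), (3,2), (8,2)} (total capacity 22)

augment #1: 0→5→2 push 1
augment #2: 0→8→2 push 3
augment #3: 0→7→3→2 push 8
augment #4: 0→7→1→5→2 push 10
max flow = 22; residual-reachable set from 0 gives S-side
cut edges (S→T): {(0,5), (1,5), (3,2), (8,2)} total cap 22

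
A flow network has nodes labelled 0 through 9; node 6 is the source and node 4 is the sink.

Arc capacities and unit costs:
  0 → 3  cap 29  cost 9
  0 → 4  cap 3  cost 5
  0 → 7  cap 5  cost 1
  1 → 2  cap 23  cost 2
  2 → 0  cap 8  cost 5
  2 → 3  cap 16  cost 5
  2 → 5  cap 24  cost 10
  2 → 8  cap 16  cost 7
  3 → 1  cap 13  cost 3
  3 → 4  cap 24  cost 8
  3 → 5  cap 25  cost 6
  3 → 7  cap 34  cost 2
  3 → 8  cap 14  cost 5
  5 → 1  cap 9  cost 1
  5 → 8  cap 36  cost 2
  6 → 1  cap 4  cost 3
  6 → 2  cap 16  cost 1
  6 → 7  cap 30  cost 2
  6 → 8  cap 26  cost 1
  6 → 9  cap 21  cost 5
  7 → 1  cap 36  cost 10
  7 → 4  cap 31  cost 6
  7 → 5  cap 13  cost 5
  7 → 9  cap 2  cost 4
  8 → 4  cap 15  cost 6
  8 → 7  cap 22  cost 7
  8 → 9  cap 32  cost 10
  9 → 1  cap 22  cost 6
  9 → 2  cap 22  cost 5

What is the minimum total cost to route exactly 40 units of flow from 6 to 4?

Minimum cost for 40 units: 305

shortest-cost path #1: 6→8→4 push 15 @ unit cost 7 (adds 105)
shortest-cost path #2: 6→7→4 push 25 @ unit cost 8 (adds 200)
total cost = 305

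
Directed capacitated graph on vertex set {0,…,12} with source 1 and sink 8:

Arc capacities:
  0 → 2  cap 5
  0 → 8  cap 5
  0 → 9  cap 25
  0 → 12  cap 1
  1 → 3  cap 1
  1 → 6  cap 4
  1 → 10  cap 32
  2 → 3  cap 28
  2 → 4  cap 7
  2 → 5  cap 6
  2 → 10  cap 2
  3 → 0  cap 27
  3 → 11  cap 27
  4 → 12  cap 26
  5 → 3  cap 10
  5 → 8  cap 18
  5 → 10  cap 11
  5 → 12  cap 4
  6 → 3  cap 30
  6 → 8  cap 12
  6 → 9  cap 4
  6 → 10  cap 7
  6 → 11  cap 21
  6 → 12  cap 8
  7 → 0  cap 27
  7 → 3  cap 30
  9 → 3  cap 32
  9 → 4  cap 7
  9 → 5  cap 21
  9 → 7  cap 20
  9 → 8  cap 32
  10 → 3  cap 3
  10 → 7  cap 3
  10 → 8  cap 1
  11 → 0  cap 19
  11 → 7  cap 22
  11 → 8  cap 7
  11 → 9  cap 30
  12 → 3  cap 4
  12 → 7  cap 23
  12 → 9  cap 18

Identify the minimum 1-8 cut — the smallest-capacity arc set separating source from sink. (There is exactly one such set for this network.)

augment #1: 1→6→8 push 4
augment #2: 1→10→8 push 1
augment #3: 1→3→0→8 push 1
augment #4: 1→10→3→0→8 push 3
augment #5: 1→10→7→0→8 push 1
augment #6: 1→10→7→0→9→8 push 2
max flow = 12; residual-reachable set from 1 gives S-side
cut edges (S→T): {(1,3), (1,6), (10,3), (10,7), (10,8)} total cap 12

Min-cut arcs: {(1,3), (1,6), (10,3), (10,7), (10,8)} (total capacity 12)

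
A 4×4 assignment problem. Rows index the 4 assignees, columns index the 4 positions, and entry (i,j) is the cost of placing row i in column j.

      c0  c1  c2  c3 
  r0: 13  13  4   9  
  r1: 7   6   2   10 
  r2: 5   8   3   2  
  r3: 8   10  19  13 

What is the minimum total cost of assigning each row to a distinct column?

Minimum assignment cost: 20

optimal assignment: row0→col2 (cost 4), row1→col1 (cost 6), row2→col3 (cost 2), row3→col0 (cost 8)
total = 4 + 6 + 2 + 8 = 20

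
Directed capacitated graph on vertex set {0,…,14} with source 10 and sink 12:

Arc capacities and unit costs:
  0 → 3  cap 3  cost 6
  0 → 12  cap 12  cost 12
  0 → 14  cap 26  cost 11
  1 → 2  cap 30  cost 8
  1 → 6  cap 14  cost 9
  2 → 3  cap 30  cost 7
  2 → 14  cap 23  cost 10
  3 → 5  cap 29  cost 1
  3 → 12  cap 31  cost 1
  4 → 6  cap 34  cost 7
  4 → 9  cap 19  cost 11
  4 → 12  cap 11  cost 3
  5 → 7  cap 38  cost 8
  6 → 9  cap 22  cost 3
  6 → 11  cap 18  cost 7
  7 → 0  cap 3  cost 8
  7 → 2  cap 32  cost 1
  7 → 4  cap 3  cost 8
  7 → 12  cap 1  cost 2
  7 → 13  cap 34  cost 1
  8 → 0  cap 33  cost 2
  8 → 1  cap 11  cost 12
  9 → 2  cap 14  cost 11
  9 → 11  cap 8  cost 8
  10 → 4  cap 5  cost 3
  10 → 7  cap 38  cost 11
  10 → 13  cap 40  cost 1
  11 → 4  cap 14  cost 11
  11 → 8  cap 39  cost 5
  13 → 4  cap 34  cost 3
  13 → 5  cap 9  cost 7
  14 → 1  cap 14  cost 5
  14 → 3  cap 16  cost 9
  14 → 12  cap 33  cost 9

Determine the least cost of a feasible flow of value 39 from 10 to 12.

shortest-cost path #1: 10→4→12 push 5 @ unit cost 6 (adds 30)
shortest-cost path #2: 10→13→4→12 push 6 @ unit cost 7 (adds 42)
shortest-cost path #3: 10→7→12 push 1 @ unit cost 13 (adds 13)
shortest-cost path #4: 10→7→2→3→12 push 27 @ unit cost 20 (adds 540)
total cost = 625

Minimum cost for 39 units: 625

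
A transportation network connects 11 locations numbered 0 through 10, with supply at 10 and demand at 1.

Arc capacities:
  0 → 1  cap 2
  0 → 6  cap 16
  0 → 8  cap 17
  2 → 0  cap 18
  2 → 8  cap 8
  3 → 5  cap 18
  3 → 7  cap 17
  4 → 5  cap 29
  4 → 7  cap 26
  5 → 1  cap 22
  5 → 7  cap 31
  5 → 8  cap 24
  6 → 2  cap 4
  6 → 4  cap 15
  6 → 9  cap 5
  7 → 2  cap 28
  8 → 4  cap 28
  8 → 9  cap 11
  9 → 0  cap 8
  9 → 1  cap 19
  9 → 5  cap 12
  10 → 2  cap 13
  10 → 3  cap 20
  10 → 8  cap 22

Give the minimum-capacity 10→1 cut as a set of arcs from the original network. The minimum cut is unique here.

augment #1: 10→2→0→1 push 2
augment #2: 10→3→5→1 push 18
augment #3: 10→8→9→1 push 11
augment #4: 10→8→4→5→1 push 4
augment #5: 10→2→0→6→9→1 push 5
max flow = 40; residual-reachable set from 10 gives S-side
cut edges (S→T): {(0,1), (5,1), (6,9), (8,9)} total cap 40

Min-cut arcs: {(0,1), (5,1), (6,9), (8,9)} (total capacity 40)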